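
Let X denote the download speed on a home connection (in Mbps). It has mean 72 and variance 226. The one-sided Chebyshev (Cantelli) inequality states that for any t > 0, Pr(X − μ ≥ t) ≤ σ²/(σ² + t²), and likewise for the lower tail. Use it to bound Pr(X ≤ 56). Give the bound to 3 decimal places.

0.469

Here σ² = 226 and t = 16, so σ² + t² = 482.
Cantelli's bound: 226/482 = 0.4689.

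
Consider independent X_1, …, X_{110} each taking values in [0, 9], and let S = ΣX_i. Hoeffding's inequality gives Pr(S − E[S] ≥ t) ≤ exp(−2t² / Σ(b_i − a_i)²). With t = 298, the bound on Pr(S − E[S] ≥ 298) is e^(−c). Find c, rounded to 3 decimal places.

Σ(b_i − a_i)² = 110·(9)² = 8910.
c = 2t²/8910 = 2·298²/8910 = 19.9336.

19.934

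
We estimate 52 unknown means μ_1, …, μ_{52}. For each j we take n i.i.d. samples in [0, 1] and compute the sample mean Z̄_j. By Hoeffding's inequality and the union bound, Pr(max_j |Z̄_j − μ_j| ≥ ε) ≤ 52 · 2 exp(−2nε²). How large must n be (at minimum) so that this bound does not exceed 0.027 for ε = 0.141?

208

Need 2·52·exp(−2nε²) ≤ 0.027, i.e. exp(−2nε²) ≤ 0.027/104.
So 2nε² ≥ ln(104/0.027) = 8.256309.
Hence n ≥ 8.256309/(2·0.141²) = 207.643.
The smallest integer n is 208.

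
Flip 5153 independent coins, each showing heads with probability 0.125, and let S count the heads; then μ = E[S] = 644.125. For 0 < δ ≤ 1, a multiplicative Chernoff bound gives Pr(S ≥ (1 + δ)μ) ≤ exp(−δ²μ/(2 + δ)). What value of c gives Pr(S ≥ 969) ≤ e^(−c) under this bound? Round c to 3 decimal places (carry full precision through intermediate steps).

65.428

Write 969 = (1 + δ)μ, so δ = 969/644.125 − 1 = 0.5043664…
Then the exponent is δ²μ/(2 + δ) = (969 − μ)² / (μ·(2 + δ)) = 65.428138.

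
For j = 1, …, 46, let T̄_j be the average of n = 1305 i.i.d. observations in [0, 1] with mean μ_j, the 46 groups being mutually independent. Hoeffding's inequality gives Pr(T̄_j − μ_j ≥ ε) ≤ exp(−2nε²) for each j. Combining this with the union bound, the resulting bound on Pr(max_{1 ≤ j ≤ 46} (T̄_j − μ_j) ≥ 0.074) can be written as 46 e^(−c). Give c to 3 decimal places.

14.292

Union bound over the 46 events: Pr(max_{1 ≤ j ≤ 46} (T̄_j − μ_j) ≥ 0.074) ≤ 46·exp(−2nε²) = 46 exp(−2·1305·0.074²).
So c = 2·1305·0.074² = 14.2924.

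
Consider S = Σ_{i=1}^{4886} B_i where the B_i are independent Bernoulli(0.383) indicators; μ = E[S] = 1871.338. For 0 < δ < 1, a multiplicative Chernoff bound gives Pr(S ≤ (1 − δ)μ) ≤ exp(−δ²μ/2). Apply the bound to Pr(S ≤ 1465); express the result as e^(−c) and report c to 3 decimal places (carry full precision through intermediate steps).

Write 1465 = (1 − δ)μ, so δ = 1 − 1465/1871.338 = 0.2171377…
Then the exponent is δ²μ/2 = (μ − 1465)²/(2μ) = 44.115646.

44.116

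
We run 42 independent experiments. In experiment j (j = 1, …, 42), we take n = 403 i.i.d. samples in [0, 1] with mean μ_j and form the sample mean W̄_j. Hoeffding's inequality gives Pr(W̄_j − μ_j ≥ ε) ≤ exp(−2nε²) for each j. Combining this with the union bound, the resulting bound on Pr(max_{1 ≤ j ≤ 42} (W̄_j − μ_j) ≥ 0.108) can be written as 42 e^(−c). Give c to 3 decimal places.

Union bound over the 42 events: Pr(max_{1 ≤ j ≤ 42} (W̄_j − μ_j) ≥ 0.108) ≤ 42·exp(−2nε²) = 42 exp(−2·403·0.108²).
So c = 2·403·0.108² = 9.4012.

9.401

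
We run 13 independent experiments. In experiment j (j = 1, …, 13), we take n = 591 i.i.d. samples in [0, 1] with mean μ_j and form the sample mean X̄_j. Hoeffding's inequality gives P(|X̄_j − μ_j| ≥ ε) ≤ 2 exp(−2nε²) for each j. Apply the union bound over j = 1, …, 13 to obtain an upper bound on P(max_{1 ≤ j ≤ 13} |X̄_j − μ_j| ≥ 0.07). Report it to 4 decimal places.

Per-experiment Hoeffding bound: 2·exp(−2·591·0.07²) = 2·exp(−5.79180) = 0.006105.
Union bound over 13 events: 13·0.006105 = 0.07936.

0.0794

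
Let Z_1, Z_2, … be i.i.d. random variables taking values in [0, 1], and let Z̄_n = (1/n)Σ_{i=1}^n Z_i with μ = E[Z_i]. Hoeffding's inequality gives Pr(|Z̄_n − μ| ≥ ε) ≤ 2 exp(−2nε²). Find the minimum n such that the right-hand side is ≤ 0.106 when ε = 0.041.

Require 2·exp(−2nε²) ≤ 0.106, i.e. 2nε² ≥ ln(2/0.106) = 2.937463.
So n ≥ 2.937463 / (2·0.041²) = 873.725.
The smallest integer n is 874.

874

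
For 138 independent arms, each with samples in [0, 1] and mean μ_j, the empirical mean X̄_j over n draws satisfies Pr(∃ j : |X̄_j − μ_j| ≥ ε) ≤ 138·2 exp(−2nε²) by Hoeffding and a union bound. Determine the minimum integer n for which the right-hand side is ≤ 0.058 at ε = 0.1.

Need 2·138·exp(−2nε²) ≤ 0.058, i.e. exp(−2nε²) ≤ 0.058/276.
So 2nε² ≥ ln(276/0.058) = 8.467713.
Hence n ≥ 8.467713/(2·0.1²) = 423.386.
The smallest integer n is 424.

424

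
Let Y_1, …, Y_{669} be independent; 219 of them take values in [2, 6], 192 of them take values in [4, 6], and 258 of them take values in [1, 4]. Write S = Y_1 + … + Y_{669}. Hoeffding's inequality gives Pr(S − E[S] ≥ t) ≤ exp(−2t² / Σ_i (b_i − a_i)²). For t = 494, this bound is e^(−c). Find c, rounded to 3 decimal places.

74.018

Σ(b_i − a_i)² = 219·4² + 192·2² + 258·3² = 6594.
c = 2t² / 6594 = 2·494² / 6594 = 74.0176.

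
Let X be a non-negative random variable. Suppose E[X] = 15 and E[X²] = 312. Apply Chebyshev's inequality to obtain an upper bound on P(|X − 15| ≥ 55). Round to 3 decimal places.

0.029

Var(X) = E[X²] − (E[X])² = 312 − 225 = 87.
Chebyshev's inequality: P(|X − μ| ≥ t) ≤ Var(X)/t² = 87/3025 = 0.0288.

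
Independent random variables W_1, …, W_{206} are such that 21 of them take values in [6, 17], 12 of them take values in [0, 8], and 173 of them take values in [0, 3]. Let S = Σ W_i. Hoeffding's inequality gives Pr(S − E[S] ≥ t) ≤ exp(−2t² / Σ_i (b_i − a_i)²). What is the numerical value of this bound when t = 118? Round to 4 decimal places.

Σ(b_i − a_i)² = 21·11² + 12·8² + 173·3² = 4866.
Exponent = 2·118² / 4866 = 5.72298.
Bound = exp(−5.72298) = 0.00327.

0.0033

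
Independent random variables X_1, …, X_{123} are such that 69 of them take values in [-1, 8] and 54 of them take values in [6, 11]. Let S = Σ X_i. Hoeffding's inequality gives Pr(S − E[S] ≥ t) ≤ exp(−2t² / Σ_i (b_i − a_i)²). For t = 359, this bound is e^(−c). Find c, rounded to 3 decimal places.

Σ(b_i − a_i)² = 69·9² + 54·5² = 6939.
c = 2t² / 6939 = 2·359² / 6939 = 37.1469.

37.147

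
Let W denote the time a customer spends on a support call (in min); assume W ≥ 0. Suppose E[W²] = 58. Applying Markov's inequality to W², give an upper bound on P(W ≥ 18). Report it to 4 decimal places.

0.1790

Since W ≥ 0, the event {W ≥ 18} is the same as {W² ≥ 324}.
Markov's inequality applied to W² gives P(W² ≥ 324) ≤ E[W²]/324 = 58/324 = 0.1790.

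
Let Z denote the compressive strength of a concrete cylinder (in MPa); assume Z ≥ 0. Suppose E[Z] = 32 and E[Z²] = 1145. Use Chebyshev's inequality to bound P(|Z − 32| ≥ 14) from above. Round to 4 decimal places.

0.6173

Var(Z) = E[Z²] − (E[Z])² = 1145 − 1024 = 121.
Chebyshev's inequality: P(|Z − μ| ≥ t) ≤ Var(Z)/t² = 121/196 = 0.6173.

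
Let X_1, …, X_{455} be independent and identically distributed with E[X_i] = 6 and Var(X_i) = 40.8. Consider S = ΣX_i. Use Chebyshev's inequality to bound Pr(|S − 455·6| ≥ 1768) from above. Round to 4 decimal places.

0.0059

Var(S) = n·Var(X_i) = 455·40.8 = 18564.
Chebyshev: Pr(|S − 455·6| ≥ 1768) ≤ Var(S)/1768² = 18564/3125824 = 0.0059.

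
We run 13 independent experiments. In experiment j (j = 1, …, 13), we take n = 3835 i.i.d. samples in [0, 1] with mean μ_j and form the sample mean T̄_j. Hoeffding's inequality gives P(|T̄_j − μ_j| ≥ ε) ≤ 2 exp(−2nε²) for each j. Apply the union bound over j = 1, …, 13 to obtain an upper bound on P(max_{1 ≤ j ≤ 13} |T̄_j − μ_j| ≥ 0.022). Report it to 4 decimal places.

Per-experiment Hoeffding bound: 2·exp(−2·3835·0.022²) = 2·exp(−3.71228) = 0.048844.
Union bound over 13 events: 13·0.048844 = 0.63497.

0.6350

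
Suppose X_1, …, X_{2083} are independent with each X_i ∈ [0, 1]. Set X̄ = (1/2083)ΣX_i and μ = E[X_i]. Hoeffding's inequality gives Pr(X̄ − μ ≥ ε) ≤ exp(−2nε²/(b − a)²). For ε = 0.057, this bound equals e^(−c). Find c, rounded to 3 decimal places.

c = 2nε²/(b − a)² = 2·2083·0.057² / 1² = 13.5353.

13.535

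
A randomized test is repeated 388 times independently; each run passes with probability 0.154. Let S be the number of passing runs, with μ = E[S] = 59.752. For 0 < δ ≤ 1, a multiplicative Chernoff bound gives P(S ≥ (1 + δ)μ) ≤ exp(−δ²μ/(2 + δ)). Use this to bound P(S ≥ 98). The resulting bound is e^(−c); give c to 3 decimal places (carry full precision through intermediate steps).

9.273

Write 98 = (1 + δ)μ, so δ = 98/59.752 − 1 = 0.6401125…
Then the exponent is δ²μ/(2 + δ) = (98 − μ)² / (μ·(2 + δ)) = 9.273477.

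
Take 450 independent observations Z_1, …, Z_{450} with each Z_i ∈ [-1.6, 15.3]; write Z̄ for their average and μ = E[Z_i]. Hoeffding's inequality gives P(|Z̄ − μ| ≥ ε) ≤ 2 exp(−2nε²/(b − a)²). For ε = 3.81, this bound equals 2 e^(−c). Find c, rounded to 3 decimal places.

c = 2nε²/(b − a)² = 2·450·3.81² / 16.9² = 45.7424.

45.742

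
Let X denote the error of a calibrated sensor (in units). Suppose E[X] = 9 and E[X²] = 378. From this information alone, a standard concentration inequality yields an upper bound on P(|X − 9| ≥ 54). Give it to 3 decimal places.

0.102

The first two moments determine the variance, so Chebyshev's inequality is the sharpest standard bound available.
Var(X) = E[X²] − (E[X])² = 378 − 81 = 297.
Chebyshev's inequality: P(|X − μ| ≥ t) ≤ Var(X)/t² = 297/2916 = 0.1019.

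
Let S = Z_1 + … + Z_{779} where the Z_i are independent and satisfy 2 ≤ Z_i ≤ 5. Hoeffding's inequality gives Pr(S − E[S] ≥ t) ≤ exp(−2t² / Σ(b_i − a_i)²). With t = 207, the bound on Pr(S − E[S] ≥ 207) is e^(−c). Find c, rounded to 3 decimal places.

12.223

Σ(b_i − a_i)² = 779·(3)² = 7011.
c = 2t²/7011 = 2·207²/7011 = 12.2234.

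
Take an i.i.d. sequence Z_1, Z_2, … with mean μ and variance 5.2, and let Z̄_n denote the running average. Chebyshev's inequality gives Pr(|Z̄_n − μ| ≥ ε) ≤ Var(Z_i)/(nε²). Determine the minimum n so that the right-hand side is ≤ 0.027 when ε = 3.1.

Require 5.2/(n·3.1²) ≤ 0.027, i.e. n ≥ 5.2/(0.027·3.1²) = 20.041.
The smallest integer n is 21.

21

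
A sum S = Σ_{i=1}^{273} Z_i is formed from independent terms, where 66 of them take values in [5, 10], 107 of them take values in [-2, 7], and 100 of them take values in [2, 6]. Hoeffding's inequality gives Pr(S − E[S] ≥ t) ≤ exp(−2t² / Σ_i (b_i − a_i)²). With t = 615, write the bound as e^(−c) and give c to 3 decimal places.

63.477

Σ(b_i − a_i)² = 66·5² + 107·9² + 100·4² = 11917.
c = 2t² / 11917 = 2·615² / 11917 = 63.4765.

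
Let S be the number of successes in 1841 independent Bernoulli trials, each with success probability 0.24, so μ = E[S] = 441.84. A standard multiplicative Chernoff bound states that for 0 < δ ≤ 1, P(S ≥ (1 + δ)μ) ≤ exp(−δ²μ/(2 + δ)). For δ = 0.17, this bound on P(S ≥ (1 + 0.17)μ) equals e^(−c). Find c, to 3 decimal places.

5.884

c = δ²μ/(2 + δ) = 0.17²·441.84/(2 + 0.17) = 5.8844.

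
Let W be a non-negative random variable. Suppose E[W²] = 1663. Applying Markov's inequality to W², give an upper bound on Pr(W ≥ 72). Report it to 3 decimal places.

Since W ≥ 0, the event {W ≥ 72} is the same as {W² ≥ 5184}.
Markov's inequality applied to W² gives Pr(W² ≥ 5184) ≤ E[W²]/5184 = 1663/5184 = 0.3208.

0.321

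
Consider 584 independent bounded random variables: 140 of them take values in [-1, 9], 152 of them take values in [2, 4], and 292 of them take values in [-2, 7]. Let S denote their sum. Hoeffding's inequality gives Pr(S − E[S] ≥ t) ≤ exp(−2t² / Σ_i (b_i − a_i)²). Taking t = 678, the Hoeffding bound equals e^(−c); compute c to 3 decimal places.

Σ(b_i − a_i)² = 140·10² + 152·2² + 292·9² = 38260.
c = 2t² / 38260 = 2·678² / 38260 = 24.0295.

24.029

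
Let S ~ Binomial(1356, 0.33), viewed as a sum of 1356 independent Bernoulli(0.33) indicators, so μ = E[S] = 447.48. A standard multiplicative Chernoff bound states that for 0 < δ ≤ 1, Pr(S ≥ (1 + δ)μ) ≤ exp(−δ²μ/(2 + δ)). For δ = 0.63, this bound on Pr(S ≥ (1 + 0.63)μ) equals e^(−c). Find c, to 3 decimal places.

67.530

c = δ²μ/(2 + δ) = 0.63²·447.48/(2 + 0.63) = 67.5303.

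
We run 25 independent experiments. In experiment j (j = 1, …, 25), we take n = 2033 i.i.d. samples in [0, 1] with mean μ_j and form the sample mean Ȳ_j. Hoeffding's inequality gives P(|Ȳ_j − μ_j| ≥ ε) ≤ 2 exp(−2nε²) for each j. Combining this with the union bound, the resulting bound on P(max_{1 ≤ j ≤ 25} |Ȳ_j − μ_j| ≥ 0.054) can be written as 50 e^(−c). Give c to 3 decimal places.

Union bound over the 25 events: P(max_{1 ≤ j ≤ 25} |Ȳ_j − μ_j| ≥ 0.054) ≤ 25·2·exp(−2nε²) = 50 exp(−2·2033·0.054²).
So c = 2·2033·0.054² = 11.8565.

11.856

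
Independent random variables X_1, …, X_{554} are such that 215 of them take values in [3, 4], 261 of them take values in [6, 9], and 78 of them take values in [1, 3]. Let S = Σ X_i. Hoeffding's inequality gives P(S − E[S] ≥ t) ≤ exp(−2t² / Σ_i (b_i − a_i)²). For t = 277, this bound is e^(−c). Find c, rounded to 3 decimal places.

Σ(b_i − a_i)² = 215·1² + 261·3² + 78·2² = 2876.
c = 2t² / 2876 = 2·277² / 2876 = 53.3581.

53.358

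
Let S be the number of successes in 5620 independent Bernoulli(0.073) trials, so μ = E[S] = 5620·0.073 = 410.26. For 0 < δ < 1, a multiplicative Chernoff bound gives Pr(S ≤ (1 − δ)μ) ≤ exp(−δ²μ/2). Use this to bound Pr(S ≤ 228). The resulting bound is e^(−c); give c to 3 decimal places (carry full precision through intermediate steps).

Write 228 = (1 − δ)μ, so δ = 1 − 228/410.26 = 0.4442549…
Then the exponent is δ²μ/2 = (μ − 228)²/(2μ) = 40.484946.

40.485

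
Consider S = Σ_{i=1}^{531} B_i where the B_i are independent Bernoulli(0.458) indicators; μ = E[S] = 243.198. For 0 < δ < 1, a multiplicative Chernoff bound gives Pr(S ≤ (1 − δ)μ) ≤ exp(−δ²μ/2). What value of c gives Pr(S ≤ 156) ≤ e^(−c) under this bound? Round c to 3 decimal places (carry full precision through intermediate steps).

Write 156 = (1 − δ)μ, so δ = 1 − 156/243.198 = 0.3585474…
Then the exponent is δ²μ/2 = (μ − 156)²/(2μ) = 15.632306.

15.632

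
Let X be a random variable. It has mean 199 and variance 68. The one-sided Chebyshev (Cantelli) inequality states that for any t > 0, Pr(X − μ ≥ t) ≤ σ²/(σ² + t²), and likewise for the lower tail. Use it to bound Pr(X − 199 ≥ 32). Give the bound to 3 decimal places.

Here σ² = 68 and t = 32, so σ² + t² = 1092.
Cantelli's bound: 68/1092 = 0.0623.

0.062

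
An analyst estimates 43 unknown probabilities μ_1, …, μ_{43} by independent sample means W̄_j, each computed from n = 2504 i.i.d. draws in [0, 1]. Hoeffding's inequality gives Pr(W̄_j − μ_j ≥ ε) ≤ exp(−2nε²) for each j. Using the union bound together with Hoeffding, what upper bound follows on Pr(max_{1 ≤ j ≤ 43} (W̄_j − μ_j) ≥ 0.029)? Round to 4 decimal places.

0.6373

Per-experiment Hoeffding bound: exp(−2·2504·0.029²) = exp(−4.21173) = 0.014821.
Union bound over 43 events: 43·0.014821 = 0.63729.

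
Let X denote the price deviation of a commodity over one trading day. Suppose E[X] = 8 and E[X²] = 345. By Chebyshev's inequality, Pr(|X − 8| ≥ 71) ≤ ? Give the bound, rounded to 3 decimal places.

Var(X) = E[X²] − (E[X])² = 345 − 64 = 281.
Chebyshev's inequality: Pr(|X − μ| ≥ t) ≤ Var(X)/t² = 281/5041 = 0.0557.

0.056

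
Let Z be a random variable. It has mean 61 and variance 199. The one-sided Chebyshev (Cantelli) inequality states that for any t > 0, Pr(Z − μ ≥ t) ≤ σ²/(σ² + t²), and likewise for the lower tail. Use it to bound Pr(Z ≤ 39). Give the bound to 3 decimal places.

0.291

Here σ² = 199 and t = 22, so σ² + t² = 683.
Cantelli's bound: 199/683 = 0.2914.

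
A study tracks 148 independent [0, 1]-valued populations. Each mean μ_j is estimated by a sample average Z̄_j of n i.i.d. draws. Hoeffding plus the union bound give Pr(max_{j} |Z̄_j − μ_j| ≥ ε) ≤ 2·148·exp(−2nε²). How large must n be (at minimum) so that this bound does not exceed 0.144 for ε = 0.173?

Need 2·148·exp(−2nε²) ≤ 0.144, i.e. exp(−2nε²) ≤ 0.144/296.
So 2nε² ≥ ln(296/0.144) = 7.628301.
Hence n ≥ 7.628301/(2·0.173²) = 127.440.
The smallest integer n is 128.

128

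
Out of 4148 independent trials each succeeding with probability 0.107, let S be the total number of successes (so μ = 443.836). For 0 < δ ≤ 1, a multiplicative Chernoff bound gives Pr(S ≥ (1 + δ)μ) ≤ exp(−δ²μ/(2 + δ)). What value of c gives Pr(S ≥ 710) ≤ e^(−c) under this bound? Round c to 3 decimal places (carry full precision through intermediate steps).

61.398

Write 710 = (1 + δ)μ, so δ = 710/443.836 − 1 = 0.59969…
Then the exponent is δ²μ/(2 + δ) = (710 − μ)² / (μ·(2 + δ)) = 61.398045.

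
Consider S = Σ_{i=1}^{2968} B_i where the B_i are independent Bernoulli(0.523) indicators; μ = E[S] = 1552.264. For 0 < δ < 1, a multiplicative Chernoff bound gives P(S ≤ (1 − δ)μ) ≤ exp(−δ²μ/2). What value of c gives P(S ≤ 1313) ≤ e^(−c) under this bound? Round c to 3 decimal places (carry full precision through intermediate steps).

Write 1313 = (1 − δ)μ, so δ = 1 − 1313/1552.264 = 0.1541387…
Then the exponent is δ²μ/2 = (μ − 1313)²/(2μ) = 18.439924.

18.440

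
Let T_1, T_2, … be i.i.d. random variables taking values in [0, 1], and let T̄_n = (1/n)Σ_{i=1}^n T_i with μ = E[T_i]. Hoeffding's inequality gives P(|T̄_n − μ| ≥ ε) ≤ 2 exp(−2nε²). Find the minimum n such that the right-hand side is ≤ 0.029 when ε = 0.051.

814

Require 2·exp(−2nε²) ≤ 0.029, i.e. 2nε² ≥ ln(2/0.029) = 4.233607.
So n ≥ 4.233607 / (2·0.051²) = 813.842.
The smallest integer n is 814.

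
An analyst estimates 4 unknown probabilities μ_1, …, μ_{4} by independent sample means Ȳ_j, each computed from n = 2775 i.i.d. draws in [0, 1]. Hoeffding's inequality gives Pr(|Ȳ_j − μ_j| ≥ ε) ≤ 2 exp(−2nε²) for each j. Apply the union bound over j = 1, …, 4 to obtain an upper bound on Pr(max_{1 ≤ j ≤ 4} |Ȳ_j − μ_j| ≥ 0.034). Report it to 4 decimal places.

Per-experiment Hoeffding bound: 2·exp(−2·2775·0.034²) = 2·exp(−6.41580) = 0.003271.
Union bound over 4 events: 4·0.003271 = 0.01308.

0.0131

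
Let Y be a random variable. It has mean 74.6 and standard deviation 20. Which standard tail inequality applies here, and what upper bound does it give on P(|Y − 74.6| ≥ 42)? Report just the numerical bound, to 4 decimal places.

Mean and variance are known, so Chebyshev's inequality applies.
Chebyshev: P(|Y − μ| ≥ t) ≤ Var(Y)/t².
Var(Y) = σ² = 20² = 400.
Bound = 400 / 1764 = 0.2268.

0.2268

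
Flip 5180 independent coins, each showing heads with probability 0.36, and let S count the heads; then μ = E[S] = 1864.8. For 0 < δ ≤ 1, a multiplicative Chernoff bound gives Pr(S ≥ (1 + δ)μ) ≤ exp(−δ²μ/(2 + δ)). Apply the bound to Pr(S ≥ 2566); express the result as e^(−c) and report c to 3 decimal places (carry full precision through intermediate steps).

110.969

Write 2566 = (1 + δ)μ, so δ = 2566/1864.8 − 1 = 0.3760189…
Then the exponent is δ²μ/(2 + δ) = (2566 − μ)² / (μ·(2 + δ)) = 110.968999.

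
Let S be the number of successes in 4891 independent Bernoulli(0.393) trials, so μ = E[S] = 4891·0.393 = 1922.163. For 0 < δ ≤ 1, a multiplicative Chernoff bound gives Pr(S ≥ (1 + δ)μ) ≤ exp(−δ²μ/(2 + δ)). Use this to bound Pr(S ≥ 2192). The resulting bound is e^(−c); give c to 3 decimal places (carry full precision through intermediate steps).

Write 2192 = (1 + δ)μ, so δ = 2192/1922.163 − 1 = 0.140382…
Then the exponent is δ²μ/(2 + δ) = (2192 − μ)² / (μ·(2 + δ)) = 17.697891.

17.698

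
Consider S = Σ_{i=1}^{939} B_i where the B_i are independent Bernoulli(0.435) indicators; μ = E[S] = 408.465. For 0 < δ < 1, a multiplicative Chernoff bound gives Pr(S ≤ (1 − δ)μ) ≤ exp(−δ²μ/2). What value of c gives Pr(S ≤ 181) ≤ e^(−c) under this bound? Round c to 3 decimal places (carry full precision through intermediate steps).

63.335

Write 181 = (1 − δ)μ, so δ = 1 − 181/408.465 = 0.5568776…
Then the exponent is δ²μ/2 = (μ − 181)²/(2μ) = 63.335079.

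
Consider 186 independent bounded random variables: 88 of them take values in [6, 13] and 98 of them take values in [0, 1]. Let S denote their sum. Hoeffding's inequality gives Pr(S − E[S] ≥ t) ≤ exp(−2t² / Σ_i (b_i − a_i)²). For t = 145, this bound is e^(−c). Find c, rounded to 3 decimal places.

Σ(b_i − a_i)² = 88·7² + 98·1² = 4410.
c = 2t² / 4410 = 2·145² / 4410 = 9.5351.

9.535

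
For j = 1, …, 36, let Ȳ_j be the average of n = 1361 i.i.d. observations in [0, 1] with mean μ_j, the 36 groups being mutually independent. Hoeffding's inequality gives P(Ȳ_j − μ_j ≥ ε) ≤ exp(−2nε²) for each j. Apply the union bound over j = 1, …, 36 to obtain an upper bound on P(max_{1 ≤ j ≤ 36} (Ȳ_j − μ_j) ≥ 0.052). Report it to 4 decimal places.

0.0229

Per-experiment Hoeffding bound: exp(−2·1361·0.052²) = exp(−7.36029) = 0.00063602.
Union bound over 36 events: 36·0.00063602 = 0.02290.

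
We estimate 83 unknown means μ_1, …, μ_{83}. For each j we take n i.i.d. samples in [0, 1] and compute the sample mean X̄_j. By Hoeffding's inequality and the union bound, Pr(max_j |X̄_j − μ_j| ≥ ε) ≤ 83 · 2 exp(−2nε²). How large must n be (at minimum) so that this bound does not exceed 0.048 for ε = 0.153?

175

Need 2·83·exp(−2nε²) ≤ 0.048, i.e. exp(−2nε²) ≤ 0.048/166.
So 2nε² ≥ ln(166/0.048) = 8.148542.
Hence n ≥ 8.148542/(2·0.153²) = 174.047.
The smallest integer n is 175.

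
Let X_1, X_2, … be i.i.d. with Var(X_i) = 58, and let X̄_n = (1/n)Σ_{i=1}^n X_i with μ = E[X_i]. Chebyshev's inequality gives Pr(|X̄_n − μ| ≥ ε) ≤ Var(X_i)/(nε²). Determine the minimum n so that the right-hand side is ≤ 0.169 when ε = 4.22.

Require 58/(n·4.22²) ≤ 0.169, i.e. n ≥ 58/(0.169·4.22²) = 19.272.
The smallest integer n is 20.

20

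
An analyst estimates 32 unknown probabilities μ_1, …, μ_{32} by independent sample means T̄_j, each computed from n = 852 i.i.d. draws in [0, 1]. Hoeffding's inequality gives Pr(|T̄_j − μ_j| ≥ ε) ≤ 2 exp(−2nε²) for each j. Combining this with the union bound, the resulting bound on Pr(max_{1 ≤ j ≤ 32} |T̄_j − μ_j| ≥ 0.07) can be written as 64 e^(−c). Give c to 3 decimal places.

Union bound over the 32 events: Pr(max_{1 ≤ j ≤ 32} |T̄_j − μ_j| ≥ 0.07) ≤ 32·2·exp(−2nε²) = 64 exp(−2·852·0.07²).
So c = 2·852·0.07² = 8.3496.

8.350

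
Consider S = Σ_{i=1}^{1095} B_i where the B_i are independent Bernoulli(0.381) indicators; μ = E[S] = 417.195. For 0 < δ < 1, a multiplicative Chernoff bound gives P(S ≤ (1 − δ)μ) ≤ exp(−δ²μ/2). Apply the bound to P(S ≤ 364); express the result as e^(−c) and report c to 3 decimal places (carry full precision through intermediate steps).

Write 364 = (1 − δ)μ, so δ = 1 − 364/417.195 = 0.1275063…
Then the exponent is δ²μ/2 = (μ − 364)²/(2μ) = 3.391349.

3.391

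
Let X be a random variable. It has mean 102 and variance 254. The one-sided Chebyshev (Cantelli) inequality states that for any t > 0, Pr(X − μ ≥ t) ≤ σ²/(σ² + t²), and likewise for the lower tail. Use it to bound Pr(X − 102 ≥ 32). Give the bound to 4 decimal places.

Here σ² = 254 and t = 32, so σ² + t² = 1278.
Cantelli's bound: 254/1278 = 0.1987.

0.1987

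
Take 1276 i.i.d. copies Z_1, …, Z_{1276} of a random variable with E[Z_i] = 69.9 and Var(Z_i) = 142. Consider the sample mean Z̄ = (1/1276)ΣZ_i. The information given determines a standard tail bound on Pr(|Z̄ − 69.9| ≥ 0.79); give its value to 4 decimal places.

0.1783

With mean and variance of each term known, Chebyshev's inequality bounds the deviation of the sum (or sample mean).
Var(Z̄) = Var(Z_i)/n = 142/1276 = 0.11129.
Chebyshev: Pr(|Z̄ − 69.9| ≥ 0.79) ≤ Var(Z̄)/(0.79)² = 142/(1276·0.79²) = 0.1783.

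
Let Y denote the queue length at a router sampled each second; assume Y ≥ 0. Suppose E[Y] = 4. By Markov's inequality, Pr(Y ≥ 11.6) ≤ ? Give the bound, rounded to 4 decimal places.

Markov's inequality: for a non-negative random variable, Pr(Y ≥ a) ≤ E[Y]/a.
Here E[Y] = 4 and a = 11.6, so the bound is 4/11.6 = 0.3448.

0.3448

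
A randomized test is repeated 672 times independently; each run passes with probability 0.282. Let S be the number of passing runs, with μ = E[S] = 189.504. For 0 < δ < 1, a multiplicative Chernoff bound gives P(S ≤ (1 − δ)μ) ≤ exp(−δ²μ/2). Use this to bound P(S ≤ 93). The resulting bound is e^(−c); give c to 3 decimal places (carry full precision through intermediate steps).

24.572

Write 93 = (1 − δ)μ, so δ = 1 − 93/189.504 = 0.5092452…
Then the exponent is δ²μ/2 = (μ − 93)²/(2μ) = 24.572099.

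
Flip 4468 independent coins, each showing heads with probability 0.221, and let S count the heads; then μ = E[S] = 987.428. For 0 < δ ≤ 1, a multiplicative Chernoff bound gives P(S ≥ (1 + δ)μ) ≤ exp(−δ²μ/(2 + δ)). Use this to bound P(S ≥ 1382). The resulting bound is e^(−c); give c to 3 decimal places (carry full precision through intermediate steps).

Write 1382 = (1 + δ)μ, so δ = 1382/987.428 − 1 = 0.3995957…
Then the exponent is δ²μ/(2 + δ) = (1382 − μ)² / (μ·(2 + δ)) = 65.706602.

65.707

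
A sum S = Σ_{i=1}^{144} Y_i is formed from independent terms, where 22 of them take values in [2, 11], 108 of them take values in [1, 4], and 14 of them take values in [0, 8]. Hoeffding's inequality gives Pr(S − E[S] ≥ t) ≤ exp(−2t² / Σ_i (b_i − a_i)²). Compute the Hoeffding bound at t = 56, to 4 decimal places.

Σ(b_i − a_i)² = 22·9² + 108·3² + 14·8² = 3650.
Exponent = 2·56² / 3650 = 1.71836.
Bound = exp(−1.71836) = 0.17936.

0.1794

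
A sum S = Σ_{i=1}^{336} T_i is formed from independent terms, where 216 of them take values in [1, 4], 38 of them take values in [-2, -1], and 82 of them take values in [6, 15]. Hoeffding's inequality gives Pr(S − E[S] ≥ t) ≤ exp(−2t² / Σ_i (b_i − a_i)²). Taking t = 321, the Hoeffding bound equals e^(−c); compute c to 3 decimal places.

Σ(b_i − a_i)² = 216·3² + 38·1² + 82·9² = 8624.
c = 2t² / 8624 = 2·321² / 8624 = 23.8963.

23.896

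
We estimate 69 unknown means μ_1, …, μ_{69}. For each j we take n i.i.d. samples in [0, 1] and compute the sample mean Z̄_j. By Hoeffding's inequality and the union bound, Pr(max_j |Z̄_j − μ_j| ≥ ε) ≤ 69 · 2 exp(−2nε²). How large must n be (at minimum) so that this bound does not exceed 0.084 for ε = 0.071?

Need 2·69·exp(−2nε²) ≤ 0.084, i.e. exp(−2nε²) ≤ 0.084/138.
So 2nε² ≥ ln(138/0.084) = 7.404192.
Hence n ≥ 7.404192/(2·0.071²) = 734.397.
The smallest integer n is 735.

735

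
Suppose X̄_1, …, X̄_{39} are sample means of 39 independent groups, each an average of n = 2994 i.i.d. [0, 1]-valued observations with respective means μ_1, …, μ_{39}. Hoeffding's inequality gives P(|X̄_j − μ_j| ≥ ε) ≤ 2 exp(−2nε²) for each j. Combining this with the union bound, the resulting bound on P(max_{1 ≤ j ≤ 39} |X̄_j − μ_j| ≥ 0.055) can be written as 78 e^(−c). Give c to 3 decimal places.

18.114

Union bound over the 39 events: P(max_{1 ≤ j ≤ 39} |X̄_j − μ_j| ≥ 0.055) ≤ 39·2·exp(−2nε²) = 78 exp(−2·2994·0.055²).
So c = 2·2994·0.055² = 18.1137.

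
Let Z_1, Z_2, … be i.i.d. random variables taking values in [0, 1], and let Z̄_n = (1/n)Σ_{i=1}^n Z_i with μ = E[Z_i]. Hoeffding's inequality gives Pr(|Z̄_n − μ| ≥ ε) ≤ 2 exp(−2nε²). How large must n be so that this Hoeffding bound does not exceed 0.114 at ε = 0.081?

219

Require 2·exp(−2nε²) ≤ 0.114, i.e. 2nε² ≥ ln(2/0.114) = 2.864704.
So n ≥ 2.864704 / (2·0.081²) = 218.313.
The smallest integer n is 219.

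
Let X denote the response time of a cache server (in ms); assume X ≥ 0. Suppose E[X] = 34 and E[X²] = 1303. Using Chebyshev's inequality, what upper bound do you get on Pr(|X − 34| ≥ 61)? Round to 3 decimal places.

Var(X) = E[X²] − (E[X])² = 1303 − 1156 = 147.
Chebyshev's inequality: Pr(|X − μ| ≥ t) ≤ Var(X)/t² = 147/3721 = 0.0395.

0.040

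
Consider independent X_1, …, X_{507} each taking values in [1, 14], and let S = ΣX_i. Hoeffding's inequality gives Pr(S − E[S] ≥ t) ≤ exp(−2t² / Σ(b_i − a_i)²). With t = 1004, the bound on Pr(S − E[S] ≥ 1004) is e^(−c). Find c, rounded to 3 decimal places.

23.529

Σ(b_i − a_i)² = 507·(13)² = 85683.
c = 2t²/85683 = 2·1004²/85683 = 23.5290.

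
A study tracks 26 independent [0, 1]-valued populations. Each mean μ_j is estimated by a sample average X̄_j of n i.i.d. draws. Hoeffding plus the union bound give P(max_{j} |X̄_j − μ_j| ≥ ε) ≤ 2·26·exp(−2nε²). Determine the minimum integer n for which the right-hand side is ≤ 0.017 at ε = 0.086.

Need 2·26·exp(−2nε²) ≤ 0.017, i.e. exp(−2nε²) ≤ 0.017/52.
So 2nε² ≥ ln(52/0.017) = 8.025786.
Hence n ≥ 8.025786/(2·0.086²) = 542.576.
The smallest integer n is 543.

543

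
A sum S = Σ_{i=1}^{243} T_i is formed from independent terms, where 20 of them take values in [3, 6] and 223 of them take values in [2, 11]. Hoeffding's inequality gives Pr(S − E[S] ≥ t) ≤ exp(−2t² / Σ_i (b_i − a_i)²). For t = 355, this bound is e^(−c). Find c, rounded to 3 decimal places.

Σ(b_i − a_i)² = 20·3² + 223·9² = 18243.
c = 2t² / 18243 = 2·355² / 18243 = 13.8163.

13.816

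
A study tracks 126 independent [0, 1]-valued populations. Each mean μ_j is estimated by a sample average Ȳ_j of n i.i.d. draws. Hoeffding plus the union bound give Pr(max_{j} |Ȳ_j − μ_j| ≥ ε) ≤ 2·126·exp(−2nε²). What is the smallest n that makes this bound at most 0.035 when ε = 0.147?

206

Need 2·126·exp(−2nε²) ≤ 0.035, i.e. exp(−2nε²) ≤ 0.035/252.
So 2nε² ≥ ln(252/0.035) = 8.881836.
Hence n ≥ 8.881836/(2·0.147²) = 205.512.
The smallest integer n is 206.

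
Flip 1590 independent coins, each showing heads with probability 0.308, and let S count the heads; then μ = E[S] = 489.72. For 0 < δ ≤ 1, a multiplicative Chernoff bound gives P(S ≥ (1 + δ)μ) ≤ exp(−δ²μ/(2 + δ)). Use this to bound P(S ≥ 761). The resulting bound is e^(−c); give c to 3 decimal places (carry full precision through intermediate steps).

Write 761 = (1 + δ)μ, so δ = 761/489.72 − 1 = 0.5539492…
Then the exponent is δ²μ/(2 + δ) = (761 − μ)² / (μ·(2 + δ)) = 58.840379.

58.840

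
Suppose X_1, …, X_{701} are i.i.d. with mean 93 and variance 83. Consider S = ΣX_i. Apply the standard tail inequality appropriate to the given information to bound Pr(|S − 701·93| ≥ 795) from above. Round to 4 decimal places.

With mean and variance of each term known, Chebyshev's inequality bounds the deviation of the sum (or sample mean).
Var(S) = n·Var(X_i) = 701·83 = 58183.
Chebyshev: Pr(|S − 701·93| ≥ 795) ≤ Var(S)/795² = 58183/632025 = 0.0921.

0.0921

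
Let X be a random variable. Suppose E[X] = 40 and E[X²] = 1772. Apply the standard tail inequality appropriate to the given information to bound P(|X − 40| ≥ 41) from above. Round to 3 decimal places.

The first two moments determine the variance, so Chebyshev's inequality is the sharpest standard bound available.
Var(X) = E[X²] − (E[X])² = 1772 − 1600 = 172.
Chebyshev's inequality: P(|X − μ| ≥ t) ≤ Var(X)/t² = 172/1681 = 0.1023.

0.102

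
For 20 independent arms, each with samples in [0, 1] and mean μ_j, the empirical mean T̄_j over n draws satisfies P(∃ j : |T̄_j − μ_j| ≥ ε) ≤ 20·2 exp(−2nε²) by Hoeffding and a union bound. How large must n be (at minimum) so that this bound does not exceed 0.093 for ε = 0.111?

247

Need 2·20·exp(−2nε²) ≤ 0.093, i.e. exp(−2nε²) ≤ 0.093/40.
So 2nε² ≥ ln(40/0.093) = 6.064035.
Hence n ≥ 6.064035/(2·0.111²) = 246.085.
The smallest integer n is 247.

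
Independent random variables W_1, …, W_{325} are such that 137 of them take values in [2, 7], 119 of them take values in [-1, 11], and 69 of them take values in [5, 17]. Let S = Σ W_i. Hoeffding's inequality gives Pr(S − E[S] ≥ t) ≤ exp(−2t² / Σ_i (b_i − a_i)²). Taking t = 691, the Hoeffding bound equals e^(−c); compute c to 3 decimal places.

Σ(b_i − a_i)² = 137·5² + 119·12² + 69·12² = 30497.
c = 2t² / 30497 = 2·691² / 30497 = 31.3133.

31.313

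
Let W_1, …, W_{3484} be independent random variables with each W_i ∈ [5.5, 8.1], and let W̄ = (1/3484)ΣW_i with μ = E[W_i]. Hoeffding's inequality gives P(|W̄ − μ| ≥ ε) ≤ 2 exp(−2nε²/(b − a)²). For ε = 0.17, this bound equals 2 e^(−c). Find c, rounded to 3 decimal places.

c = 2nε²/(b − a)² = 2·3484·0.17² / 2.6² = 29.7892.

29.789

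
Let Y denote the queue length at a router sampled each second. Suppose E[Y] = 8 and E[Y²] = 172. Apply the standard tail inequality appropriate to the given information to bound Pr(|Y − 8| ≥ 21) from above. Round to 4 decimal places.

0.2449

The first two moments determine the variance, so Chebyshev's inequality is the sharpest standard bound available.
Var(Y) = E[Y²] − (E[Y])² = 172 − 64 = 108.
Chebyshev's inequality: Pr(|Y − μ| ≥ t) ≤ Var(Y)/t² = 108/441 = 0.2449.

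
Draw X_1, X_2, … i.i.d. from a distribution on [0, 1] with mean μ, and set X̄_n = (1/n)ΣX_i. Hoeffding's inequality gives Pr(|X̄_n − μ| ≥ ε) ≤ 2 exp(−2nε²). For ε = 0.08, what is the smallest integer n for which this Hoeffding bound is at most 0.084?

Require 2·exp(−2nε²) ≤ 0.084, i.e. 2nε² ≥ ln(2/0.084) = 3.170086.
So n ≥ 3.170086 / (2·0.08²) = 247.663.
The smallest integer n is 248.

248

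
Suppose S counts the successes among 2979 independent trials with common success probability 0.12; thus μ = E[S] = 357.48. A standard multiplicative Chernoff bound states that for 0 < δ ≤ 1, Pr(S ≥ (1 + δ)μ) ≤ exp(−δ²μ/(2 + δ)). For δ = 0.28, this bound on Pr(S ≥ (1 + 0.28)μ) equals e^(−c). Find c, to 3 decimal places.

12.292

c = δ²μ/(2 + δ) = 0.28²·357.48/(2 + 0.28) = 12.2923.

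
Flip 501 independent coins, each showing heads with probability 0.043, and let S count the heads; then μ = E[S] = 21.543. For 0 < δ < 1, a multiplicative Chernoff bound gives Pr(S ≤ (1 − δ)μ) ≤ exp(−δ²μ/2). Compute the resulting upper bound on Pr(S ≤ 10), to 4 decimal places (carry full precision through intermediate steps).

Write 10 = (1 − δ)μ, so δ = 1 − 10/21.543 = 0.5358121…
Then the exponent is δ²μ/2 = (μ − 10)²/(2μ) = 3.092440.
Bound = exp(−3.092440) = 0.04539.

0.0454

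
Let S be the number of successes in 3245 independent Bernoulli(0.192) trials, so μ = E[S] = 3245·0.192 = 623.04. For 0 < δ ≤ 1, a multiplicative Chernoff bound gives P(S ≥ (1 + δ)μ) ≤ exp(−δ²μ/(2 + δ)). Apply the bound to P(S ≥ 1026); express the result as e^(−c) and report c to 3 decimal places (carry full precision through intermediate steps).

Write 1026 = (1 + δ)μ, so δ = 1026/623.04 − 1 = 0.6467643…
Then the exponent is δ²μ/(2 + δ) = (1026 − μ)² / (μ·(2 + δ)) = 98.467449.

98.467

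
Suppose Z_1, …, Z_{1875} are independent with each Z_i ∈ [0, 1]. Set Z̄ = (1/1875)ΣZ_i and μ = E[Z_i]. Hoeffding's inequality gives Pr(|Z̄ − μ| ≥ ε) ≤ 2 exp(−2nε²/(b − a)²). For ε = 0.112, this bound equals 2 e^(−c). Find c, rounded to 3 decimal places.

c = 2nε²/(b − a)² = 2·1875·0.112² / 1² = 47.0400.

47.040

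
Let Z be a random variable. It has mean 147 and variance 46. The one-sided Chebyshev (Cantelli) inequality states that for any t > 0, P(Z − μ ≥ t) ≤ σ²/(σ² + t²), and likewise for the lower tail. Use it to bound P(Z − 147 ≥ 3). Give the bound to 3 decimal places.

0.836

Here σ² = 46 and t = 3, so σ² + t² = 55.
Cantelli's bound: 46/55 = 0.8364.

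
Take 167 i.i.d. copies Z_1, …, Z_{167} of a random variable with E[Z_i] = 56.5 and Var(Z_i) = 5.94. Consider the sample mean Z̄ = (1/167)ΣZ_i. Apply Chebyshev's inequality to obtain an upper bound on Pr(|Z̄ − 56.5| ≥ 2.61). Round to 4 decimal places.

0.0052

Var(Z̄) = Var(Z_i)/n = 5.94/167 = 0.035569.
Chebyshev: Pr(|Z̄ − 56.5| ≥ 2.61) ≤ Var(Z̄)/(2.61)² = 5.94/(167·2.61²) = 0.0052.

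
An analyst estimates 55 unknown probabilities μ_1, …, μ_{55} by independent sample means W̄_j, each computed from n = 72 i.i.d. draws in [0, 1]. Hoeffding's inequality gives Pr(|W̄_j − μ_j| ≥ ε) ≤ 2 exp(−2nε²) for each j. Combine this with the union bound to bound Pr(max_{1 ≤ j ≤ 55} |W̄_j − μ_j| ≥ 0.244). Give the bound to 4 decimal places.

Per-experiment Hoeffding bound: 2·exp(−2·72·0.244²) = 2·exp(−8.57318) = 0.00037822.
Union bound over 55 events: 55·0.00037822 = 0.02080.

0.0208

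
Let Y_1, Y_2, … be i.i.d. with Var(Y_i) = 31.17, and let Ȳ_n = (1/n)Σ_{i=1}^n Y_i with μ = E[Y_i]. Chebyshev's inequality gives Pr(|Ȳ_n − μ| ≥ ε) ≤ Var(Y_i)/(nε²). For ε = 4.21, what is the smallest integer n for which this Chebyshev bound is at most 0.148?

12

Require 31.17/(n·4.21²) ≤ 0.148, i.e. n ≥ 31.17/(0.148·4.21²) = 11.883.
The smallest integer n is 12.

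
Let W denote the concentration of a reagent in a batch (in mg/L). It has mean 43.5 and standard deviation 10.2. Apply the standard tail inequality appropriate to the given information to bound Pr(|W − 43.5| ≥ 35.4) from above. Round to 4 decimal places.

0.0830

Mean and variance are known, so Chebyshev's inequality applies.
Chebyshev: Pr(|W − μ| ≥ t) ≤ Var(W)/t².
Var(W) = σ² = 10.2² = 104.04.
Bound = 104.04 / 1253.16 = 0.0830.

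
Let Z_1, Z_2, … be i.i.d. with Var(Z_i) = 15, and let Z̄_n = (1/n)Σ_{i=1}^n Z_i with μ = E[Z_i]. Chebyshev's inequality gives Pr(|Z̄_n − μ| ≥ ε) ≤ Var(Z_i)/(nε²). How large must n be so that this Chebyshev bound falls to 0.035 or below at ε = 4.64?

Require 15/(n·4.64²) ≤ 0.035, i.e. n ≥ 15/(0.035·4.64²) = 19.906.
The smallest integer n is 20.

20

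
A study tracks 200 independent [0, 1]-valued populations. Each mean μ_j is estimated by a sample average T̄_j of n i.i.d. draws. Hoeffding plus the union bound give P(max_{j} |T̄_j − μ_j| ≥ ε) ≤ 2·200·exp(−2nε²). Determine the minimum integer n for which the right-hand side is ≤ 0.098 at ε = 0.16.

Need 2·200·exp(−2nε²) ≤ 0.098, i.e. exp(−2nε²) ≤ 0.098/400.
So 2nε² ≥ ln(400/0.098) = 8.314252.
Hence n ≥ 8.314252/(2·0.16²) = 162.388.
The smallest integer n is 163.

163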